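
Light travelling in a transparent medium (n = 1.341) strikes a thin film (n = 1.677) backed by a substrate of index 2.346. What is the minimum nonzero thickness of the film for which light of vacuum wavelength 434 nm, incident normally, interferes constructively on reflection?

129 nm

Top surface (1.341 → 1.677): reflection off a higher-index medium gives a half-wave phase shift.
At the lower boundary (n = 1.677 to n = 2.346) the reflected ray undergoes a half-wave phase shift.
Net: no relative phase inversion (both shifts match).
With no net inversion, constructive interference in reflection requires 2 n t = m λ.
Minimum nonzero at m = 1: t = λ / (2 n) = 434 / (2 × 1.677) = 129 nm.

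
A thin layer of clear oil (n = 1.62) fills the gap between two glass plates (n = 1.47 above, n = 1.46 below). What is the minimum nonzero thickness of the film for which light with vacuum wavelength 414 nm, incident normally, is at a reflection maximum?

At the upper boundary (n = 1.47 to n = 1.62) the reflected ray undergoes a half-wave phase shift.
At the lower boundary (n = 1.62 to n = 1.46) the reflected ray undergoes no phase shift.
Exactly one π shift → a net half-wave offset.
So the condition for constructive reflection is 2 n t = (m + ½) λ.
Minimum at m = 0: t = λ / (4 n) = 414 / (4 × 1.62) = 63.9 nm.

63.9 nm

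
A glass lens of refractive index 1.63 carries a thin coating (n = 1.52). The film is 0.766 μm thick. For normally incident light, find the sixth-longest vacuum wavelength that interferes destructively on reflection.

At the upper boundary (n = 1.0 to n = 1.52) the reflected ray undergoes a half-wave phase shift.
At the lower boundary (n = 1.52 to n = 1.63) the reflected ray undergoes a half-wave phase shift.
The two reflections carry the same phase change, so no net offset.
With no net inversion, destructive interference in reflection requires 2 n t = (m + ½) λ.
λ = 2 n t / (m + ½). The sixth-longest wavelength is m = 5: λ = 2 × 1.52 × 766 / 5.50 = 423 nm.

423 nm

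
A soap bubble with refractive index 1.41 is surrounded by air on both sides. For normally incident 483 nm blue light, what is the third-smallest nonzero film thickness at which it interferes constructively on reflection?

428 nm

At the upper boundary (n = 1.0 to n = 1.41) the reflected ray undergoes a half-wave phase shift.
Bottom surface (1.41 → 1.0): reflection off a lower-index medium gives no phase shift.
Net: one phase inversion between the two reflected rays.
For strong reflection here: 2 n t = (m + ½) λ.
The third-smallest nonzero thickness corresponds to m = 2: t = (m + ½) λ / (2 n) = 2.50 × 483 / (2 × 1.41) = 428 nm.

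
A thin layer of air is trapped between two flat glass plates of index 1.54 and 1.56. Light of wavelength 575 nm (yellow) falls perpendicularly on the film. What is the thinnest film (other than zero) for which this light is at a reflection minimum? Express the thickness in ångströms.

2875 Å

Top surface (1.54 → 1.0): reflection off a lower-index medium gives no phase shift.
Ray reflecting at the bottom interface goes from n = 1.0 toward n = 1.56: a half-wave phase shift.
The two reflections differ by half a wavelength.
For weak reflection here: 2 n t = m λ.
Minimum nonzero at m = 1: t = λ / (2 n) = 575 / (2 × 1.0) = 288 nm.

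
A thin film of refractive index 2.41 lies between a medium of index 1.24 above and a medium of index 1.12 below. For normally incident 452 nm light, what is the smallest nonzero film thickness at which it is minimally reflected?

Top surface (1.24 → 2.41): reflection off a higher-index medium gives a half-wave phase shift.
Ray reflecting at the bottom interface goes from n = 2.41 toward n = 1.12: no phase shift.
Net: one phase inversion between the two reflected rays.
With one net inversion, destructive interference in reflection requires 2 n t = m λ.
The smallest nonzero thickness corresponds to m = 1: t = m λ / (2 n) = 1.00 × 452 / (2 × 2.41) = 93.8 nm.

93.8 nm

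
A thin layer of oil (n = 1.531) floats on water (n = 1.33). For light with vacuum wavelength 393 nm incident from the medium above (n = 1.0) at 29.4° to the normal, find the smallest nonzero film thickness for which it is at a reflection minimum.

136 nm

Ray reflecting at the top interface goes from n = 1.0 toward n = 1.531: a half-wave phase shift.
Ray reflecting at the bottom interface goes from n = 1.531 toward n = 1.33: no phase shift.
Exactly one π shift → a net half-wave offset.
For minimum reflection here: 2 n t cos θ_r = m λ.
Snell's law: 1.0 sin 29.4° = 1.531 sin θ_r → sin θ_r = 0.321, cos θ_r = 0.947.
Minimum nonzero at m = 1: t = λ / (2 n cos θ_r) = 393 / (2 × 1.531 × 0.947) = 136 nm.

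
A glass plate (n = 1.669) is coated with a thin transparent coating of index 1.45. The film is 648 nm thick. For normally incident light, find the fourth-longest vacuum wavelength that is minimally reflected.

Ray reflecting at the top interface goes from n = 1.0 toward n = 1.45: a half-wave phase shift.
At the lower boundary (n = 1.45 to n = 1.669) the reflected ray undergoes a half-wave phase shift.
Zero or two π shifts → no net half-wave offset.
So the condition for destructive reflection is 2 n t = (m + ½) λ.
λ = 2 n t / (m + ½). The fourth-longest wavelength is m = 3: λ = 2 × 1.45 × 648 / 3.50 = 537 nm.

537 nm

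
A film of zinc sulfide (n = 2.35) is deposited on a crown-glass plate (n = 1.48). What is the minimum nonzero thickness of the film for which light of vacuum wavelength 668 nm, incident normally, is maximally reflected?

Top surface (1.0 → 2.35): reflection off a higher-index medium gives a half-wave phase shift.
Ray reflecting at the bottom interface goes from n = 2.35 toward n = 1.48: no phase shift.
The two reflections differ by half a wavelength.
So the condition for constructive reflection is 2 n t = (m + ½) λ.
Minimum at m = 0: t = λ / (4 n) = 668 / (4 × 2.35) = 71.1 nm.

71.1 nm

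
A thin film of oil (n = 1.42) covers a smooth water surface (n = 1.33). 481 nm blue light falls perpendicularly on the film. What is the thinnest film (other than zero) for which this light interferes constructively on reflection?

84.7 nm

Ray reflecting at the top interface goes from n = 1.0 toward n = 1.42: a half-wave phase shift.
Bottom surface (1.42 → 1.33): reflection off a lower-index medium gives no phase shift.
The two reflections differ by half a wavelength.
With one net inversion, constructive interference in reflection requires 2 n t = (m + ½) λ.
Minimum at m = 0: t = λ / (4 n) = 481 / (4 × 1.42) = 84.7 nm.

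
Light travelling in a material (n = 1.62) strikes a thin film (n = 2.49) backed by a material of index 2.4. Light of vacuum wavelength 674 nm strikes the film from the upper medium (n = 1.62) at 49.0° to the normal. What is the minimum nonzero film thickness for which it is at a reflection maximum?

Top surface (1.62 → 2.49): reflection off a higher-index medium gives a half-wave phase shift.
At the lower boundary (n = 2.49 to n = 2.4) the reflected ray undergoes no phase shift.
Net: one phase inversion between the two reflected rays.
With one net inversion, constructive interference in reflection requires 2 n t cos θ_r = (m + ½) λ.
Snell's law: 1.62 sin 49.0° = 2.49 sin θ_r → sin θ_r = 0.491, cos θ_r = 0.871.
Minimum at m = 0: t = λ / (4 n cos θ_r) = 674 / (4 × 2.49 × 0.871) = 77.7 nm.

77.7 nm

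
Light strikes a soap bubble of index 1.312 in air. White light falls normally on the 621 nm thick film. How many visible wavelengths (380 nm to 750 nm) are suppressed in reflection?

2

Top surface (1.0 → 1.312): reflection off a higher-index medium gives a half-wave phase shift.
Ray reflecting at the bottom interface goes from n = 1.312 toward n = 1.0: no phase shift.
The two reflections differ by half a wavelength.
So the condition for destructive reflection is 2 n t = m λ.
λ = 2 n t / m = 1630 / m nm.
m=2: 815 nm (IR); m=3: 543 nm (visible); m=4: 407 nm (visible); m=5: 326 nm (UV).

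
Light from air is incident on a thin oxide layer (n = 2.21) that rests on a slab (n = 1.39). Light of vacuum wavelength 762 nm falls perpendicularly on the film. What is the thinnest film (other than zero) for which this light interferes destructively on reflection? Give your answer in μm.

0.172 μm

Ray reflecting at the top interface goes from n = 1.0 toward n = 2.21: a half-wave phase shift.
At the lower boundary (n = 2.21 to n = 1.39) the reflected ray undergoes no phase shift.
Exactly one π shift → a net half-wave offset.
So the condition for destructive reflection is 2 n t = m λ.
Minimum nonzero at m = 1: t = λ / (2 n) = 762 / (2 × 2.21) = 172 nm.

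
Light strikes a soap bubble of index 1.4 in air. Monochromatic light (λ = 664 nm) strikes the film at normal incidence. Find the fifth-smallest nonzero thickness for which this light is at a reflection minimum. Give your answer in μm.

1.19 μm

Top surface (1.0 → 1.4): reflection off a higher-index medium gives a half-wave phase shift.
Ray reflecting at the bottom interface goes from n = 1.4 toward n = 1.0: no phase shift.
Net: one phase inversion between the two reflected rays.
So the condition for destructive reflection is 2 n t = m λ.
The fifth-smallest nonzero thickness corresponds to m = 5: t = m λ / (2 n) = 5.00 × 664 / (2 × 1.4) = 1186 nm.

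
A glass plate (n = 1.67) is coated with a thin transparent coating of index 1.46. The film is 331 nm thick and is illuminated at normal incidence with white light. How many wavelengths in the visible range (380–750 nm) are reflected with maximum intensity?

1

Top surface (1.0 → 1.46): reflection off a higher-index medium gives a half-wave phase shift.
At the lower boundary (n = 1.46 to n = 1.67) the reflected ray undergoes a half-wave phase shift.
The two reflections carry the same phase change, so no net offset.
So the condition for constructive reflection is 2 n t = m λ.
λ = 2 n t / m = 967 / m nm.
m=1: 967 nm (IR); m=2: 483 nm (visible); m=3: 322 nm (UV).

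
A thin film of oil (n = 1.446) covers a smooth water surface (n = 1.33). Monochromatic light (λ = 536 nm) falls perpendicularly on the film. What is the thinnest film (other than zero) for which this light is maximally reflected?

92.7 nm

At the upper boundary (n = 1.0 to n = 1.446) the reflected ray undergoes a half-wave phase shift.
Bottom surface (1.446 → 1.33): reflection off a lower-index medium gives no phase shift.
The two reflections differ by half a wavelength.
With one net inversion, constructive interference in reflection requires 2 n t = (m + ½) λ.
Minimum at m = 0: t = λ / (4 n) = 536 / (4 × 1.446) = 92.7 nm.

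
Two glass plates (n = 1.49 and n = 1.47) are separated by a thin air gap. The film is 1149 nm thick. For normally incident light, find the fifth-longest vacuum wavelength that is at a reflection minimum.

Top surface (1.49 → 1.0): reflection off a lower-index medium gives no phase shift.
Bottom surface (1.0 → 1.47): reflection off a higher-index medium gives a half-wave phase shift.
Net: one phase inversion between the two reflected rays.
With one net inversion, destructive interference in reflection requires 2 n t = m λ.
λ = 2 n t / m. The fifth-longest wavelength is m = 5: λ = 2 × 1.0 × 1149 / 5.00 = 460 nm.

460 nm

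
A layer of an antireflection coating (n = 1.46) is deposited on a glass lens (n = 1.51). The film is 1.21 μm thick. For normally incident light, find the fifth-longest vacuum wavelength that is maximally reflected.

707 nm

Top surface (1.0 → 1.46): reflection off a higher-index medium gives a half-wave phase shift.
At the lower boundary (n = 1.46 to n = 1.51) the reflected ray undergoes a half-wave phase shift.
Net: no relative phase inversion (both shifts match).
So the condition for constructive reflection is 2 n t = m λ.
λ = 2 n t / m. The fifth-longest wavelength is m = 5: λ = 2 × 1.46 × 1210 / 5.00 = 707 nm.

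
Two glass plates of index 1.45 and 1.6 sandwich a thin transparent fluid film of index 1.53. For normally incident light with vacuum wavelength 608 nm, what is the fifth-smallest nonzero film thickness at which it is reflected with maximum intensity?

993 nm

Ray reflecting at the top interface goes from n = 1.45 toward n = 1.53: a half-wave phase shift.
Ray reflecting at the bottom interface goes from n = 1.53 toward n = 1.6: a half-wave phase shift.
Zero or two π shifts → no net half-wave offset.
So the condition for constructive reflection is 2 n t = m λ.
The fifth-smallest nonzero thickness corresponds to m = 5: t = m λ / (2 n) = 5.00 × 608 / (2 × 1.53) = 993 nm.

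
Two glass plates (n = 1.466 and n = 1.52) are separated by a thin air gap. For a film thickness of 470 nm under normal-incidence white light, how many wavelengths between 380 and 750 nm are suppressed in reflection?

At the upper boundary (n = 1.466 to n = 1.0) the reflected ray undergoes no phase shift.
Bottom surface (1.0 → 1.52): reflection off a higher-index medium gives a half-wave phase shift.
The two reflections differ by half a wavelength.
For dark reflection here: 2 n t = m λ.
λ = 2 n t / m = 940 / m nm.
m=1: 940 nm (IR); m=2: 470 nm (visible); m=3: 313 nm (UV).

1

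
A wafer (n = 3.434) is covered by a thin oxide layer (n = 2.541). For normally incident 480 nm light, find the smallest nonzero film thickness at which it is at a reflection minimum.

At the upper boundary (n = 1.0 to n = 2.541) the reflected ray undergoes a half-wave phase shift.
At the lower boundary (n = 2.541 to n = 3.434) the reflected ray undergoes a half-wave phase shift.
Net: no relative phase inversion (both shifts match).
For weak reflection here: 2 n t = (m + ½) λ.
Minimum at m = 0: t = λ / (4 n) = 480 / (4 × 2.541) = 47.2 nm.

47.2 nm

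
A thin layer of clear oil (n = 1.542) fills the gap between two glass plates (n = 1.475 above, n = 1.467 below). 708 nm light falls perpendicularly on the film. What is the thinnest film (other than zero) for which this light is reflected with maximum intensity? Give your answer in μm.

0.115 μm

Ray reflecting at the top interface goes from n = 1.475 toward n = 1.542: a half-wave phase shift.
Bottom surface (1.542 → 1.467): reflection off a lower-index medium gives no phase shift.
Exactly one π shift → a net half-wave offset.
With one net inversion, constructive interference in reflection requires 2 n t = (m + ½) λ.
Minimum at m = 0: t = λ / (4 n) = 708 / (4 × 1.542) = 115 nm.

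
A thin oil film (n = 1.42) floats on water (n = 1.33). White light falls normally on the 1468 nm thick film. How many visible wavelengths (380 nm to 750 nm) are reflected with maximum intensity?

5

Top surface (1.0 → 1.42): reflection off a higher-index medium gives a half-wave phase shift.
Ray reflecting at the bottom interface goes from n = 1.42 toward n = 1.33: no phase shift.
The two reflections differ by half a wavelength.
For maximum reflection here: 2 n t = (m + ½) λ.
λ = 2 n t / (m + ½) = 4169 / (m + ½) nm.
m=5: 758 nm (IR); m=6: 641 nm (visible); m=7: 556 nm (visible); m=8: 490 nm (visible); m=9: 439 nm (visible); m=10: 397 nm (visible); m=11: 363 nm (UV).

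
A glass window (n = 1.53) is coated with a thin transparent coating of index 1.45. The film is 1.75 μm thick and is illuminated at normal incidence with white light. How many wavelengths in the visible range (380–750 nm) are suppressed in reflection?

Ray reflecting at the top interface goes from n = 1.0 toward n = 1.45: a half-wave phase shift.
At the lower boundary (n = 1.45 to n = 1.53) the reflected ray undergoes a half-wave phase shift.
Net: no relative phase inversion (both shifts match).
So the condition for destructive reflection is 2 n t = (m + ½) λ.
λ = 2 n t / (m + ½) = 5075 / (m + ½) nm.
m=6: 781 nm (IR); m=7: 677 nm (visible); m=8: 597 nm (visible); m=9: 534 nm (visible); m=10: 483 nm (visible); m=11: 441 nm (visible); m=12: 406 nm (visible); m=13: 376 nm (UV).

6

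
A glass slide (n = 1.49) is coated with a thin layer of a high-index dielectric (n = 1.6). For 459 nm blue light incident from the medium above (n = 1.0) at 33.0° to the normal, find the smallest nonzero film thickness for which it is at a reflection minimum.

153 nm

Top surface (1.0 → 1.6): reflection off a higher-index medium gives a half-wave phase shift.
Bottom surface (1.6 → 1.49): reflection off a lower-index medium gives no phase shift.
Net: one phase inversion between the two reflected rays.
So the condition for destructive reflection is 2 n t cos θ_r = m λ.
Snell's law: 1.0 sin 33.0° = 1.6 sin θ_r → sin θ_r = 0.340, cos θ_r = 0.940.
Minimum nonzero at m = 1: t = λ / (2 n cos θ_r) = 459 / (2 × 1.6 × 0.940) = 153 nm.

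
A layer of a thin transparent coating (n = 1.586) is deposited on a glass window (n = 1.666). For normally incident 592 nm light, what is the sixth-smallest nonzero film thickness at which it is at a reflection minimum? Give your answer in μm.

1.03 μm

Ray reflecting at the top interface goes from n = 1.0 toward n = 1.586: a half-wave phase shift.
At the lower boundary (n = 1.586 to n = 1.666) the reflected ray undergoes a half-wave phase shift.
Net: no relative phase inversion (both shifts match).
For minimum reflection here: 2 n t = (m + ½) λ.
The sixth-smallest nonzero thickness corresponds to m = 5: t = (m + ½) λ / (2 n) = 5.50 × 592 / (2 × 1.586) = 1026 nm.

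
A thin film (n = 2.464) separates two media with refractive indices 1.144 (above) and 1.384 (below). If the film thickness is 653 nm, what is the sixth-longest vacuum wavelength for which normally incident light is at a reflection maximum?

Ray reflecting at the top interface goes from n = 1.144 toward n = 2.464: a half-wave phase shift.
Ray reflecting at the bottom interface goes from n = 2.464 toward n = 1.384: no phase shift.
Net: one phase inversion between the two reflected rays.
With one net inversion, constructive interference in reflection requires 2 n t = (m + ½) λ.
λ = 2 n t / (m + ½). The sixth-longest wavelength is m = 5: λ = 2 × 2.464 × 653 / 5.50 = 585 nm.

585 nm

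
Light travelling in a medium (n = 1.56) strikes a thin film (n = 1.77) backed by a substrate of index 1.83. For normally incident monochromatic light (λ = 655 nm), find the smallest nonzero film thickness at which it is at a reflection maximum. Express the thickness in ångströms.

1850 Å

Top surface (1.56 → 1.77): reflection off a higher-index medium gives a half-wave phase shift.
At the lower boundary (n = 1.77 to n = 1.83) the reflected ray undergoes a half-wave phase shift.
The two reflections carry the same phase change, so no net offset.
For maximum reflection here: 2 n t = m λ.
Minimum nonzero at m = 1: t = λ / (2 n) = 655 / (2 × 1.77) = 185 nm.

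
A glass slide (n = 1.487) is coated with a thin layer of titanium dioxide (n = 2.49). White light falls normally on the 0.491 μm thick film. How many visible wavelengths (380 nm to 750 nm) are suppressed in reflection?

At the upper boundary (n = 1.0 to n = 2.49) the reflected ray undergoes a half-wave phase shift.
At the lower boundary (n = 2.49 to n = 1.487) the reflected ray undergoes no phase shift.
Exactly one π shift → a net half-wave offset.
So the condition for destructive reflection is 2 n t = m λ.
λ = 2 n t / m = 2445 / m nm.
m=3: 815 nm (IR); m=4: 611 nm (visible); m=5: 489 nm (visible); m=6: 408 nm (visible); m=7: 349 nm (UV).

3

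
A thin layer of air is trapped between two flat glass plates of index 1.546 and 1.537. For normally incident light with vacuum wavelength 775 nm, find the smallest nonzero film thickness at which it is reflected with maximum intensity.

Ray reflecting at the top interface goes from n = 1.546 toward n = 1.0: no phase shift.
Ray reflecting at the bottom interface goes from n = 1.0 toward n = 1.537: a half-wave phase shift.
Exactly one π shift → a net half-wave offset.
For bright reflection here: 2 n t = (m + ½) λ.
Minimum at m = 0: t = λ / (4 n) = 775 / (4 × 1.0) = 194 nm.

194 nm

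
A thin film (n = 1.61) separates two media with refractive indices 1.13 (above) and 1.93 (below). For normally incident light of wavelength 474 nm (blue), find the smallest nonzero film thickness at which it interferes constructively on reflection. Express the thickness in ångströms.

At the upper boundary (n = 1.13 to n = 1.61) the reflected ray undergoes a half-wave phase shift.
Bottom surface (1.61 → 1.93): reflection off a higher-index medium gives a half-wave phase shift.
Zero or two π shifts → no net half-wave offset.
With no net inversion, constructive interference in reflection requires 2 n t = m λ.
Minimum nonzero at m = 1: t = λ / (2 n) = 474 / (2 × 1.61) = 147 nm.

1472 Å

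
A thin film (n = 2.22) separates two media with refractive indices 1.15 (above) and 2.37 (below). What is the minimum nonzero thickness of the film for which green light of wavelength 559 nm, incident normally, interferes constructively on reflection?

126 nm

Ray reflecting at the top interface goes from n = 1.15 toward n = 2.22: a half-wave phase shift.
At the lower boundary (n = 2.22 to n = 2.37) the reflected ray undergoes a half-wave phase shift.
The two reflections carry the same phase change, so no net offset.
With no net inversion, constructive interference in reflection requires 2 n t = m λ.
Minimum nonzero at m = 1: t = λ / (2 n) = 559 / (2 × 2.22) = 126 nm.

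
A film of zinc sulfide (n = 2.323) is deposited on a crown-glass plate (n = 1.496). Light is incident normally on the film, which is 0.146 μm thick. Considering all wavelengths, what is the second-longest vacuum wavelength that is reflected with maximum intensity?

Ray reflecting at the top interface goes from n = 1.0 toward n = 2.323: a half-wave phase shift.
Bottom surface (2.323 → 1.496): reflection off a lower-index medium gives no phase shift.
Exactly one π shift → a net half-wave offset.
With one net inversion, constructive interference in reflection requires 2 n t = (m + ½) λ.
λ = 2 n t / (m + ½). The second-longest wavelength is m = 1: λ = 2 × 2.323 × 146 / 1.50 = 452 nm.

452 nm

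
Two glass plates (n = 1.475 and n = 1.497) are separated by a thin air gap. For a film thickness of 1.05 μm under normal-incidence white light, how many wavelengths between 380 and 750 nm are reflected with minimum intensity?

Ray reflecting at the top interface goes from n = 1.475 toward n = 1.0: no phase shift.
At the lower boundary (n = 1.0 to n = 1.497) the reflected ray undergoes a half-wave phase shift.
The two reflections differ by half a wavelength.
For weak reflection here: 2 n t = m λ.
λ = 2 n t / m = 2100 / m nm.
m=2: 1050 nm (IR); m=3: 700 nm (visible); m=4: 525 nm (visible); m=5: 420 nm (visible); m=6: 350 nm (UV).

3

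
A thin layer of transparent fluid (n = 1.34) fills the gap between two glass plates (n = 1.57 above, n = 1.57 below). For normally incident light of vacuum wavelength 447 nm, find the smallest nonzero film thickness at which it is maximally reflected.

83.4 nm

Ray reflecting at the top interface goes from n = 1.57 toward n = 1.34: no phase shift.
Ray reflecting at the bottom interface goes from n = 1.34 toward n = 1.57: a half-wave phase shift.
Exactly one π shift → a net half-wave offset.
With one net inversion, constructive interference in reflection requires 2 n t = (m + ½) λ.
Minimum at m = 0: t = λ / (4 n) = 447 / (4 × 1.34) = 83.4 nm.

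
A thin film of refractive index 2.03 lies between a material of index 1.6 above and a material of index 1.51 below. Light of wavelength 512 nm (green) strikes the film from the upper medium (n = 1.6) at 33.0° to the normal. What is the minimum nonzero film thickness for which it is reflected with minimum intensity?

Top surface (1.6 → 2.03): reflection off a higher-index medium gives a half-wave phase shift.
Ray reflecting at the bottom interface goes from n = 2.03 toward n = 1.51: no phase shift.
Net: one phase inversion between the two reflected rays.
For minimum reflection here: 2 n t cos θ_r = m λ.
Snell's law: 1.6 sin 33.0° = 2.03 sin θ_r → sin θ_r = 0.429, cos θ_r = 0.903.
Minimum nonzero at m = 1: t = λ / (2 n cos θ_r) = 512 / (2 × 2.03 × 0.903) = 140 nm.

140 nm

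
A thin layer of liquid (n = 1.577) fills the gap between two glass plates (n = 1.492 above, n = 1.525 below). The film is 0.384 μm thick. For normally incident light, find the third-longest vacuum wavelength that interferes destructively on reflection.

404 nm

Top surface (1.492 → 1.577): reflection off a higher-index medium gives a half-wave phase shift.
Bottom surface (1.577 → 1.525): reflection off a lower-index medium gives no phase shift.
The two reflections differ by half a wavelength.
With one net inversion, destructive interference in reflection requires 2 n t = m λ.
λ = 2 n t / m. The third-longest wavelength is m = 3: λ = 2 × 1.577 × 384 / 3.00 = 404 nm.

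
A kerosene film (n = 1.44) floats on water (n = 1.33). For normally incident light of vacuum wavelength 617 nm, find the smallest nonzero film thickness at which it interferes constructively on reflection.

107 nm

Ray reflecting at the top interface goes from n = 1.0 toward n = 1.44: a half-wave phase shift.
Bottom surface (1.44 → 1.33): reflection off a lower-index medium gives no phase shift.
Net: one phase inversion between the two reflected rays.
For bright reflection here: 2 n t = (m + ½) λ.
Minimum at m = 0: t = λ / (4 n) = 617 / (4 × 1.44) = 107 nm.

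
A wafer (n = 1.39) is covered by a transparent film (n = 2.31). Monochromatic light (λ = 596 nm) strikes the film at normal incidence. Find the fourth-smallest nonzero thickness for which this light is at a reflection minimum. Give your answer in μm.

0.516 μm

Ray reflecting at the top interface goes from n = 1.0 toward n = 2.31: a half-wave phase shift.
Bottom surface (2.31 → 1.39): reflection off a lower-index medium gives no phase shift.
The two reflections differ by half a wavelength.
With one net inversion, destructive interference in reflection requires 2 n t = m λ.
The fourth-smallest nonzero thickness corresponds to m = 4: t = m λ / (2 n) = 4.00 × 596 / (2 × 2.31) = 516 nm.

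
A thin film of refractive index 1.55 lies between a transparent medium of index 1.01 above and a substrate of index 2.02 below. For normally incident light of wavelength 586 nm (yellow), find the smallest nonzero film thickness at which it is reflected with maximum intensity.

Top surface (1.01 → 1.55): reflection off a higher-index medium gives a half-wave phase shift.
At the lower boundary (n = 1.55 to n = 2.02) the reflected ray undergoes a half-wave phase shift.
The two reflections carry the same phase change, so no net offset.
For maximum reflection here: 2 n t = m λ.
Minimum nonzero at m = 1: t = λ / (2 n) = 586 / (2 × 1.55) = 189 nm.

189 nm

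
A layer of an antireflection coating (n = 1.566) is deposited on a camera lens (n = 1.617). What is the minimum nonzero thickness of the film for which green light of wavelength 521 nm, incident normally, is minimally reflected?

Top surface (1.0 → 1.566): reflection off a higher-index medium gives a half-wave phase shift.
At the lower boundary (n = 1.566 to n = 1.617) the reflected ray undergoes a half-wave phase shift.
Net: no relative phase inversion (both shifts match).
With no net inversion, destructive interference in reflection requires 2 n t = (m + ½) λ.
Minimum at m = 0: t = λ / (4 n) = 521 / (4 × 1.566) = 83.2 nm.

83.2 nm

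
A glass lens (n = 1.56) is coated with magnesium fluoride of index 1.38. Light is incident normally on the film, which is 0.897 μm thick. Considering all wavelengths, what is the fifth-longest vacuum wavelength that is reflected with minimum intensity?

550 nm

Ray reflecting at the top interface goes from n = 1.0 toward n = 1.38: a half-wave phase shift.
Bottom surface (1.38 → 1.56): reflection off a higher-index medium gives a half-wave phase shift.
Zero or two π shifts → no net half-wave offset.
For minimum reflection here: 2 n t = (m + ½) λ.
λ = 2 n t / (m + ½). The fifth-longest wavelength is m = 4: λ = 2 × 1.38 × 897 / 4.50 = 550 nm.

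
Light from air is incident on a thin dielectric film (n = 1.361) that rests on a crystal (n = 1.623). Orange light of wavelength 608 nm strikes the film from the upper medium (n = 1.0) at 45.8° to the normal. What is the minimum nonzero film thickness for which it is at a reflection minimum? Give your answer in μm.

Ray reflecting at the top interface goes from n = 1.0 toward n = 1.361: a half-wave phase shift.
Bottom surface (1.361 → 1.623): reflection off a higher-index medium gives a half-wave phase shift.
Zero or two π shifts → no net half-wave offset.
With no net inversion, destructive interference in reflection requires 2 n t cos θ_r = (m + ½) λ.
Snell's law: 1.0 sin 45.8° = 1.361 sin θ_r → sin θ_r = 0.527, cos θ_r = 0.850.
Minimum at m = 0: t = λ / (4 n cos θ_r) = 608 / (4 × 1.361 × 0.850) = 131 nm.

0.131 μm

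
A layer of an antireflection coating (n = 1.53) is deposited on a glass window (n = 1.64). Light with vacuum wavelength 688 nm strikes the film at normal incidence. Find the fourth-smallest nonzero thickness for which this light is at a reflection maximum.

Ray reflecting at the top interface goes from n = 1.0 toward n = 1.53: a half-wave phase shift.
Ray reflecting at the bottom interface goes from n = 1.53 toward n = 1.64: a half-wave phase shift.
The two reflections carry the same phase change, so no net offset.
With no net inversion, constructive interference in reflection requires 2 n t = m λ.
The fourth-smallest nonzero thickness corresponds to m = 4: t = m λ / (2 n) = 4.00 × 688 / (2 × 1.53) = 899 nm.

899 nm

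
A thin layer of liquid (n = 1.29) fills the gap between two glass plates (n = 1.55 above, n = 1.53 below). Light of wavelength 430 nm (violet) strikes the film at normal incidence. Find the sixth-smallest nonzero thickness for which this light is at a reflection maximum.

917 nm

Ray reflecting at the top interface goes from n = 1.55 toward n = 1.29: no phase shift.
At the lower boundary (n = 1.29 to n = 1.53) the reflected ray undergoes a half-wave phase shift.
The two reflections differ by half a wavelength.
With one net inversion, constructive interference in reflection requires 2 n t = (m + ½) λ.
The sixth-smallest nonzero thickness corresponds to m = 5: t = (m + ½) λ / (2 n) = 5.50 × 430 / (2 × 1.29) = 917 nm.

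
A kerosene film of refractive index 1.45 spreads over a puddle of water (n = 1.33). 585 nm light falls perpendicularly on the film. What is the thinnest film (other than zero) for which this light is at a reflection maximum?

101 nm

Ray reflecting at the top interface goes from n = 1.0 toward n = 1.45: a half-wave phase shift.
Ray reflecting at the bottom interface goes from n = 1.45 toward n = 1.33: no phase shift.
Exactly one π shift → a net half-wave offset.
For bright reflection here: 2 n t = (m + ½) λ.
Minimum at m = 0: t = λ / (4 n) = 585 / (4 × 1.45) = 101 nm.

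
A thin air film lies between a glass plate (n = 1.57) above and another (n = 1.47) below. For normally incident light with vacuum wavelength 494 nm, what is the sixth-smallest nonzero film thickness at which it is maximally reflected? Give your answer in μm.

At the upper boundary (n = 1.57 to n = 1.0) the reflected ray undergoes no phase shift.
Ray reflecting at the bottom interface goes from n = 1.0 toward n = 1.47: a half-wave phase shift.
The two reflections differ by half a wavelength.
So the condition for constructive reflection is 2 n t = (m + ½) λ.
The sixth-smallest nonzero thickness corresponds to m = 5: t = (m + ½) λ / (2 n) = 5.50 × 494 / (2 × 1.0) = 1359 nm.

1.36 μm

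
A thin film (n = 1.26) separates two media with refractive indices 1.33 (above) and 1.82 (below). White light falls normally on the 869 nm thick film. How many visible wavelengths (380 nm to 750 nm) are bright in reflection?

At the upper boundary (n = 1.33 to n = 1.26) the reflected ray undergoes no phase shift.
At the lower boundary (n = 1.26 to n = 1.82) the reflected ray undergoes a half-wave phase shift.
The two reflections differ by half a wavelength.
For bright reflection here: 2 n t = (m + ½) λ.
λ = 2 n t / (m + ½) = 2190 / (m + ½) nm.
m=2: 876 nm (IR); m=3: 626 nm (visible); m=4: 487 nm (visible); m=5: 398 nm (visible); m=6: 337 nm (UV).

3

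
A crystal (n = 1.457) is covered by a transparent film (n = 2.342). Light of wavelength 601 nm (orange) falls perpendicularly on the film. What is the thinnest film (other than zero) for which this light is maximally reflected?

64.2 nm

At the upper boundary (n = 1.0 to n = 2.342) the reflected ray undergoes a half-wave phase shift.
Ray reflecting at the bottom interface goes from n = 2.342 toward n = 1.457: no phase shift.
The two reflections differ by half a wavelength.
For strong reflection here: 2 n t = (m + ½) λ.
Minimum at m = 0: t = λ / (4 n) = 601 / (4 × 2.342) = 64.2 nm.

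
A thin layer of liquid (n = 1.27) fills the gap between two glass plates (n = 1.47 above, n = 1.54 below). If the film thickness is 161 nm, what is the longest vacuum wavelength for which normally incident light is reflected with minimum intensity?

Top surface (1.47 → 1.27): reflection off a lower-index medium gives no phase shift.
Bottom surface (1.27 → 1.54): reflection off a higher-index medium gives a half-wave phase shift.
Net: one phase inversion between the two reflected rays.
For dark reflection here: 2 n t = m λ.
λ = 2 n t / m. The longest wavelength is m = 1: λ = 2 × 1.27 × 161 / 1.00 = 409 nm.

409 nm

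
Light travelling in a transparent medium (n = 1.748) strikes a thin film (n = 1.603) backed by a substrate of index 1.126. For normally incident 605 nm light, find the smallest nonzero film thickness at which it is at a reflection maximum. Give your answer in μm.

At the upper boundary (n = 1.748 to n = 1.603) the reflected ray undergoes no phase shift.
Ray reflecting at the bottom interface goes from n = 1.603 toward n = 1.126: no phase shift.
The two reflections carry the same phase change, so no net offset.
For strong reflection here: 2 n t = m λ.
Minimum nonzero at m = 1: t = λ / (2 n) = 605 / (2 × 1.603) = 189 nm.

0.189 μm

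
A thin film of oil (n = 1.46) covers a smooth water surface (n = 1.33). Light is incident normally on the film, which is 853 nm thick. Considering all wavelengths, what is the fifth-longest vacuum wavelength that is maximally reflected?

554 nm

Ray reflecting at the top interface goes from n = 1.0 toward n = 1.46: a half-wave phase shift.
Ray reflecting at the bottom interface goes from n = 1.46 toward n = 1.33: no phase shift.
The two reflections differ by half a wavelength.
For maximum reflection here: 2 n t = (m + ½) λ.
λ = 2 n t / (m + ½). The fifth-longest wavelength is m = 4: λ = 2 × 1.46 × 853 / 4.50 = 554 nm.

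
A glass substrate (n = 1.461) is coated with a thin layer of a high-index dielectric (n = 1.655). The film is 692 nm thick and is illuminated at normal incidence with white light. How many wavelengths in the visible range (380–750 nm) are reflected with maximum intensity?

Ray reflecting at the top interface goes from n = 1.0 toward n = 1.655: a half-wave phase shift.
At the lower boundary (n = 1.655 to n = 1.461) the reflected ray undergoes no phase shift.
Exactly one π shift → a net half-wave offset.
For maximum reflection here: 2 n t = (m + ½) λ.
λ = 2 n t / (m + ½) = 2291 / (m + ½) nm.
m=2: 916 nm (IR); m=3: 654 nm (visible); m=4: 509 nm (visible); m=5: 416 nm (visible); m=6: 352 nm (UV).

3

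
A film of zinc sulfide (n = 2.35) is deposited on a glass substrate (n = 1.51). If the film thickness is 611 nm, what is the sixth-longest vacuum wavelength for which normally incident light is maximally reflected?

522 nm

At the upper boundary (n = 1.0 to n = 2.35) the reflected ray undergoes a half-wave phase shift.
At the lower boundary (n = 2.35 to n = 1.51) the reflected ray undergoes no phase shift.
Exactly one π shift → a net half-wave offset.
For bright reflection here: 2 n t = (m + ½) λ.
λ = 2 n t / (m + ½). The sixth-longest wavelength is m = 5: λ = 2 × 2.35 × 611 / 5.50 = 522 nm.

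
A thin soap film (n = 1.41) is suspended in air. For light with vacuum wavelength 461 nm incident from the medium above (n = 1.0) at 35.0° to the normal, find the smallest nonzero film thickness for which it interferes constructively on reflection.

Ray reflecting at the top interface goes from n = 1.0 toward n = 1.41: a half-wave phase shift.
At the lower boundary (n = 1.41 to n = 1.0) the reflected ray undergoes no phase shift.
Exactly one π shift → a net half-wave offset.
With one net inversion, constructive interference in reflection requires 2 n t cos θ_r = (m + ½) λ.
Snell's law: 1.0 sin 35.0° = 1.41 sin θ_r → sin θ_r = 0.407, cos θ_r = 0.914.
Minimum at m = 0: t = λ / (4 n cos θ_r) = 461 / (4 × 1.41 × 0.914) = 89.5 nm.

89.5 nm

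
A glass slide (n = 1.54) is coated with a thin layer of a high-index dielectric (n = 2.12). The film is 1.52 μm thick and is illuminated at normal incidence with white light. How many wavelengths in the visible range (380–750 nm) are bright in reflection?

Ray reflecting at the top interface goes from n = 1.0 toward n = 2.12: a half-wave phase shift.
Ray reflecting at the bottom interface goes from n = 2.12 toward n = 1.54: no phase shift.
The two reflections differ by half a wavelength.
For strong reflection here: 2 n t = (m + ½) λ.
λ = 2 n t / (m + ½) = 6445 / (m + ½) nm.
m=8: 758 nm (IR); m=9: 678 nm (visible); m=10: 614 nm (visible); m=11: 560 nm (visible); m=12: 516 nm (visible); m=13: 477 nm (visible); m=14: 444 nm (visible); m=15: 416 nm (visible); m=16: 391 nm (visible); m=17: 368 nm (UV).

8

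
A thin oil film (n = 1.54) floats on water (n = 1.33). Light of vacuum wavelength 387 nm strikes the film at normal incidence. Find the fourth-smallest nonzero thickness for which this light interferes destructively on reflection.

503 nm

Ray reflecting at the top interface goes from n = 1.0 toward n = 1.54: a half-wave phase shift.
Bottom surface (1.54 → 1.33): reflection off a lower-index medium gives no phase shift.
Exactly one π shift → a net half-wave offset.
With one net inversion, destructive interference in reflection requires 2 n t = m λ.
The fourth-smallest nonzero thickness corresponds to m = 4: t = m λ / (2 n) = 4.00 × 387 / (2 × 1.54) = 503 nm.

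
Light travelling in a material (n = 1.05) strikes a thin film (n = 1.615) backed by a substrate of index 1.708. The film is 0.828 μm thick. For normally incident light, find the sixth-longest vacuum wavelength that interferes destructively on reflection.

486 nm

Top surface (1.05 → 1.615): reflection off a higher-index medium gives a half-wave phase shift.
At the lower boundary (n = 1.615 to n = 1.708) the reflected ray undergoes a half-wave phase shift.
The two reflections carry the same phase change, so no net offset.
So the condition for destructive reflection is 2 n t = (m + ½) λ.
λ = 2 n t / (m + ½). The sixth-longest wavelength is m = 5: λ = 2 × 1.615 × 828 / 5.50 = 486 nm.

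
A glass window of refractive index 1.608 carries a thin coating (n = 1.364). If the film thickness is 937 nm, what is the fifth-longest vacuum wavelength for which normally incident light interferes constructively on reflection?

Top surface (1.0 → 1.364): reflection off a higher-index medium gives a half-wave phase shift.
Bottom surface (1.364 → 1.608): reflection off a higher-index medium gives a half-wave phase shift.
Zero or two π shifts → no net half-wave offset.
For maximum reflection here: 2 n t = m λ.
λ = 2 n t / m. The fifth-longest wavelength is m = 5: λ = 2 × 1.364 × 937 / 5.00 = 511 nm.

511 nm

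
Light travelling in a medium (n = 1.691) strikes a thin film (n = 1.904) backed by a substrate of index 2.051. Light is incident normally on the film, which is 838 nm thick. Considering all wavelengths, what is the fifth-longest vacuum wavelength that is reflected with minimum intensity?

Ray reflecting at the top interface goes from n = 1.691 toward n = 1.904: a half-wave phase shift.
Bottom surface (1.904 → 2.051): reflection off a higher-index medium gives a half-wave phase shift.
Zero or two π shifts → no net half-wave offset.
So the condition for destructive reflection is 2 n t = (m + ½) λ.
λ = 2 n t / (m + ½). The fifth-longest wavelength is m = 4: λ = 2 × 1.904 × 838 / 4.50 = 709 nm.

709 nm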